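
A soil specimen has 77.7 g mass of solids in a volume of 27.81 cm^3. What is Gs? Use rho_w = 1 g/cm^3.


Using Gs = m_s / (V_s * rho_w)
Since rho_w = 1 g/cm^3:
Gs = 77.7 / 27.81
Gs = 2.794


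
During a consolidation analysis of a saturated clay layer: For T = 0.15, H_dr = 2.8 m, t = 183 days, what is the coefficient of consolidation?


Result: 0.00643 m^2/day

Derivation:
Using cv = T * H_dr^2 / t
H_dr^2 = 2.8^2 = 7.84
cv = 0.15 * 7.84 / 183
cv = 0.00643 m^2/day


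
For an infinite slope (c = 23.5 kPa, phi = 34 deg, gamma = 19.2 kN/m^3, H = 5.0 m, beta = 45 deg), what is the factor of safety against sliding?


Using Fs = c / (gamma*H*sin(beta)*cos(beta)) + tan(phi)/tan(beta)
Cohesion contribution = 23.5 / (19.2*5.0*sin(45)*cos(45))
Cohesion contribution = 0.489583
Friction contribution = tan(34)/tan(45) = 0.674509
Fs = 0.489583 + 0.674509
Fs = 1.164


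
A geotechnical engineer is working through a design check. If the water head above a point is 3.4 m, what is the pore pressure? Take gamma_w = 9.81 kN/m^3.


Result: 33.35 kPa

Derivation:
Using u = gamma_w * h_w
u = 9.81 * 3.4
u = 33.35 kPa


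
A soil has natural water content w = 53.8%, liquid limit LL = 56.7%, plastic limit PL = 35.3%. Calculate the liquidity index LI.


First compute the plasticity index:
PI = LL - PL = 56.7 - 35.3 = 21.4
Then compute the liquidity index:
LI = (w - PL) / PI
LI = (53.8 - 35.3) / 21.4
LI = 0.864


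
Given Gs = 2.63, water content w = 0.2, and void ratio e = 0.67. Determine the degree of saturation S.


Using S = Gs * w / e
S = 2.63 * 0.2 / 0.67
S = 0.7851


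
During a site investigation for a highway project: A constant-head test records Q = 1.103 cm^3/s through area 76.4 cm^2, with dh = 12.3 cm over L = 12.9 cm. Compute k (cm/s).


Compute hydraulic gradient:
i = dh / L = 12.3 / 12.9 = 0.953488
Then apply Darcy's law:
k = Q / (A * i)
k = 1.103 / (76.4 * 0.953488)
k = 1.103 / 72.8465
k = 0.015141 cm/s


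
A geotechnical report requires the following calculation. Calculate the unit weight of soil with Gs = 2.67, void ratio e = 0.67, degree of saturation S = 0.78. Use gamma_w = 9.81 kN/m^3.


Using gamma = gamma_w * (Gs + S*e) / (1 + e)
Numerator: Gs + S*e = 2.67 + 0.78*0.67 = 3.1926
Denominator: 1 + e = 1 + 0.67 = 1.67
gamma = 9.81 * 3.1926 / 1.67
gamma = 18.754 kN/m^3


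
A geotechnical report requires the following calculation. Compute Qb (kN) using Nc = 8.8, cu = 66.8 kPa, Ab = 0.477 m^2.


Result: 280.4 kN

Derivation:
Using Qb = Nc * cu * Ab
Qb = 8.8 * 66.8 * 0.477
Qb = 280.4 kN


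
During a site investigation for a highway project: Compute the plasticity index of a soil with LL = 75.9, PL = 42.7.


Using PI = LL - PL
PI = 75.9 - 42.7
PI = 33.2


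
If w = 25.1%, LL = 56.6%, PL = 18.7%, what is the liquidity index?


Result: 0.169

Derivation:
First compute the plasticity index:
PI = LL - PL = 56.6 - 18.7 = 37.9
Then compute the liquidity index:
LI = (w - PL) / PI
LI = (25.1 - 18.7) / 37.9
LI = 0.169


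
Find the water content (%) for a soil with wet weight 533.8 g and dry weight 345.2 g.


Using w = (m_wet - m_dry) / m_dry * 100
m_wet - m_dry = 533.8 - 345.2 = 188.6 g
w = 188.6 / 345.2 * 100
w = 54.63 %


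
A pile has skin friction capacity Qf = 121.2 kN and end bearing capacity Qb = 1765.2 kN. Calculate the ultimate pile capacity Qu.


Using Qu = Qf + Qb
Qu = 121.2 + 1765.2
Qu = 1886.4 kN


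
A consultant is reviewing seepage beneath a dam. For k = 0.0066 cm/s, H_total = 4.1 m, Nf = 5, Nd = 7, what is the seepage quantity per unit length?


Convert k to m/s for unit consistency with H:
k = 0.0066 cm/s = 0.0066 / 100 m/s = 6.6e-05 m/s
Using q = k * H * Nf / Nd
Nf / Nd = 5 / 7 = 0.7143
q = 6.6e-05 * 4.1 * 0.7143
q = 0.0001933 m^3/s per m


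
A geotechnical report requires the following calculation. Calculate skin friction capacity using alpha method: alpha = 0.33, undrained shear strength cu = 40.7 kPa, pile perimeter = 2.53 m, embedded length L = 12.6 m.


Using Qs = alpha * cu * perimeter * L
Qs = 0.33 * 40.7 * 2.53 * 12.6
Qs = 428.15 kN


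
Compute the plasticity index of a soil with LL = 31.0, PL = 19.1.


Using PI = LL - PL
PI = 31.0 - 19.1
PI = 11.9


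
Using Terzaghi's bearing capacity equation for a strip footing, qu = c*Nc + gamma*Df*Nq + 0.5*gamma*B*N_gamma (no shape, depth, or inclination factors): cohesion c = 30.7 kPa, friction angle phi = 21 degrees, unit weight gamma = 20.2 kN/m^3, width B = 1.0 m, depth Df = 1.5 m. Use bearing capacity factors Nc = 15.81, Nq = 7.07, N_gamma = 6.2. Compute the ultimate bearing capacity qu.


Compute qu = c*Nc + gamma*Df*Nq + 0.5*gamma*B*N_gamma
Term 1: 30.7 * 15.81 = 485.367
Term 2: 20.2 * 1.5 * 7.07 = 214.221
Term 3: 0.5 * 20.2 * 1.0 * 6.2 = 62.62
qu = 485.367 + 214.221 + 62.62
qu = 762.21 kPa


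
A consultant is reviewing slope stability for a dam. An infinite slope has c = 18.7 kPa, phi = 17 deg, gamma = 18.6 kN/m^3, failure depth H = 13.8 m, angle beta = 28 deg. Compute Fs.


Result: 0.751

Derivation:
Using Fs = c / (gamma*H*sin(beta)*cos(beta)) + tan(phi)/tan(beta)
Cohesion contribution = 18.7 / (18.6*13.8*sin(28)*cos(28))
Cohesion contribution = 0.175754
Friction contribution = tan(17)/tan(28) = 0.574996
Fs = 0.175754 + 0.574996
Fs = 0.751


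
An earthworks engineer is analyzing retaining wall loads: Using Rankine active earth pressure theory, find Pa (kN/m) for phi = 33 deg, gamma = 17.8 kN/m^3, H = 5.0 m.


Compute active earth pressure coefficient:
Ka = tan^2(45 - phi/2) = tan^2(28.5) = 0.294801
Compute active force:
Pa = 0.5 * Ka * gamma * H^2
Pa = 0.5 * 0.294801 * 17.8 * 5.0^2
Pa = 65.59 kN/m


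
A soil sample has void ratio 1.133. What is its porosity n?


Result: 0.5312

Derivation:
Using the relation n = e / (1 + e)
n = 1.133 / (1 + 1.133)
n = 1.133 / 2.133
n = 0.5312


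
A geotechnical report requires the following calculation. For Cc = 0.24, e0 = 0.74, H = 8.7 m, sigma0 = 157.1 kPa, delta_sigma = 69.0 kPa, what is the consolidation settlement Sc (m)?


Using Sc = Cc * H / (1 + e0) * log10((sigma0 + delta_sigma) / sigma0)
Stress ratio = (157.1 + 69.0) / 157.1 = 1.43921
log10(1.43921) = 0.158124
Cc * H / (1 + e0) = 0.24 * 8.7 / (1 + 0.74) = 1.2
Sc = 1.2 * 0.158124
Sc = 0.1897 m


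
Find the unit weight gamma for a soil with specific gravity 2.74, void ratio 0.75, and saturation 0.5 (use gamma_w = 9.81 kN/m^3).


Using gamma = gamma_w * (Gs + S*e) / (1 + e)
Numerator: Gs + S*e = 2.74 + 0.5*0.75 = 3.115
Denominator: 1 + e = 1 + 0.75 = 1.75
gamma = 9.81 * 3.115 / 1.75
gamma = 17.462 kN/m^3


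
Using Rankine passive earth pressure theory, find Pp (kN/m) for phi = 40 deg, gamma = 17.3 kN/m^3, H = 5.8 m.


Compute passive earth pressure coefficient:
Kp = tan^2(45 + phi/2) = tan^2(65.0) = 4.59891
Compute passive force:
Pp = 0.5 * Kp * gamma * H^2
Pp = 0.5 * 4.59891 * 17.3 * 5.8^2
Pp = 1338.22 kN/m


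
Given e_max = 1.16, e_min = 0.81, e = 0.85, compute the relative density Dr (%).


Using Dr = (e_max - e) / (e_max - e_min) * 100
e_max - e = 1.16 - 0.85 = 0.31
e_max - e_min = 1.16 - 0.81 = 0.35
Dr = 0.31 / 0.35 * 100
Dr = 88.57 %


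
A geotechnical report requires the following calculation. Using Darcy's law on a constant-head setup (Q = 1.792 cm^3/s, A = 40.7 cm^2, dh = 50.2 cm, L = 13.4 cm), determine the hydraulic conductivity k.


Compute hydraulic gradient:
i = dh / L = 50.2 / 13.4 = 3.74627
Then apply Darcy's law:
k = Q / (A * i)
k = 1.792 / (40.7 * 3.74627)
k = 1.792 / 152.473
k = 0.011753 cm/s


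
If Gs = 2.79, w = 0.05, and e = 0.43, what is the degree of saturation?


Result: 0.3244

Derivation:
Using S = Gs * w / e
S = 2.79 * 0.05 / 0.43
S = 0.3244


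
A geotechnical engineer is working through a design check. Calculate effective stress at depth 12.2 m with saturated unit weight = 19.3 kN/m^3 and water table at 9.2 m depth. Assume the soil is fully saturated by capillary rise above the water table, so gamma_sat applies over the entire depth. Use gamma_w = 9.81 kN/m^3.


Total stress = gamma_sat * depth
sigma = 19.3 * 12.2 = 235.46 kPa
Pore water pressure u = gamma_w * (depth - d_wt)
u = 9.81 * (12.2 - 9.2) = 29.43 kPa
Effective stress = sigma - u
sigma' = 235.46 - 29.43 = 206.03 kPa


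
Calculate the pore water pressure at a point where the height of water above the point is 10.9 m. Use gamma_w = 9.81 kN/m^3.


Result: 106.93 kPa

Derivation:
Using u = gamma_w * h_w
u = 9.81 * 10.9
u = 106.93 kPa


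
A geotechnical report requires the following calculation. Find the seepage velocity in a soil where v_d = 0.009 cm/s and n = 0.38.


Result: 0.02368 cm/s

Derivation:
Using v_s = v_d / n
v_s = 0.009 / 0.38
v_s = 0.02368 cm/s


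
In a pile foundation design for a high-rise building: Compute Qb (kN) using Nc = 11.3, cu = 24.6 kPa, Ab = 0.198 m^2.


Using Qb = Nc * cu * Ab
Qb = 11.3 * 24.6 * 0.198
Qb = 55.04 kN


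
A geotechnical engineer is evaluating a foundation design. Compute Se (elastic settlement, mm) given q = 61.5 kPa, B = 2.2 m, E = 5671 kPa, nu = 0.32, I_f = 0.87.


Using Se = q * B * (1 - nu^2) * I_f / E
1 - nu^2 = 1 - 0.32^2 = 0.8976
Se = 61.5 * 2.2 * 0.8976 * 0.87 / 5671
Se = 0.018631 m
Convert to mm: Se = 0.018631 * 1000 = 18.631 mm


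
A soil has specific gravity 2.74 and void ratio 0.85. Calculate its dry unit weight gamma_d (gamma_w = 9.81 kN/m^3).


Using gamma_d = Gs * gamma_w / (1 + e)
gamma_d = 2.74 * 9.81 / (1 + 0.85)
gamma_d = 2.74 * 9.81 / 1.85
gamma_d = 14.529 kN/m^3


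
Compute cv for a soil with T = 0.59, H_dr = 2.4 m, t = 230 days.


Result: 0.01478 m^2/day

Derivation:
Using cv = T * H_dr^2 / t
H_dr^2 = 2.4^2 = 5.76
cv = 0.59 * 5.76 / 230
cv = 0.01478 m^2/day


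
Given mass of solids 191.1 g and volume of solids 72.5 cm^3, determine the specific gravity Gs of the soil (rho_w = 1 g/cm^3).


Using Gs = m_s / (V_s * rho_w)
Since rho_w = 1 g/cm^3:
Gs = 191.1 / 72.5
Gs = 2.636


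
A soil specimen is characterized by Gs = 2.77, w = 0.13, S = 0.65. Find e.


Using the relation e = Gs * w / S
e = 2.77 * 0.13 / 0.65
e = 0.554


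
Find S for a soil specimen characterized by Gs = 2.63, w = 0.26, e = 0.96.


Result: 0.7123

Derivation:
Using S = Gs * w / e
S = 2.63 * 0.26 / 0.96
S = 0.7123


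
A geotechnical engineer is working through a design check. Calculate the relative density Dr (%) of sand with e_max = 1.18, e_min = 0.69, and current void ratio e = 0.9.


Using Dr = (e_max - e) / (e_max - e_min) * 100
e_max - e = 1.18 - 0.9 = 0.28
e_max - e_min = 1.18 - 0.69 = 0.49
Dr = 0.28 / 0.49 * 100
Dr = 57.14 %


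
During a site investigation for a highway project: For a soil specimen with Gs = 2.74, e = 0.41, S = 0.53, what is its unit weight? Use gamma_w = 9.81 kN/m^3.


Result: 20.575 kN/m^3

Derivation:
Using gamma = gamma_w * (Gs + S*e) / (1 + e)
Numerator: Gs + S*e = 2.74 + 0.53*0.41 = 2.9573
Denominator: 1 + e = 1 + 0.41 = 1.41
gamma = 9.81 * 2.9573 / 1.41
gamma = 20.575 kN/m^3


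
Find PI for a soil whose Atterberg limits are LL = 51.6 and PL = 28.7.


Using PI = LL - PL
PI = 51.6 - 28.7
PI = 22.9


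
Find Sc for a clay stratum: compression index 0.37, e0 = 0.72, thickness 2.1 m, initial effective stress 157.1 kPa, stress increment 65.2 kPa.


Result: 0.0681 m

Derivation:
Using Sc = Cc * H / (1 + e0) * log10((sigma0 + delta_sigma) / sigma0)
Stress ratio = (157.1 + 65.2) / 157.1 = 1.41502
log10(1.41502) = 0.150763
Cc * H / (1 + e0) = 0.37 * 2.1 / (1 + 0.72) = 0.451744
Sc = 0.451744 * 0.150763
Sc = 0.0681 m


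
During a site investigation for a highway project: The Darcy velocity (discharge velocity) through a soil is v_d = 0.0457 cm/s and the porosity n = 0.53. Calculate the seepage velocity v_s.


Using v_s = v_d / n
v_s = 0.0457 / 0.53
v_s = 0.08623 cm/s


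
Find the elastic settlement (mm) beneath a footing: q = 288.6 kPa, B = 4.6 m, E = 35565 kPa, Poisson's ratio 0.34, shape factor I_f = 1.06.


Using Se = q * B * (1 - nu^2) * I_f / E
1 - nu^2 = 1 - 0.34^2 = 0.8844
Se = 288.6 * 4.6 * 0.8844 * 1.06 / 35565
Se = 0.034993 m
Convert to mm: Se = 0.034993 * 1000 = 34.993 mm


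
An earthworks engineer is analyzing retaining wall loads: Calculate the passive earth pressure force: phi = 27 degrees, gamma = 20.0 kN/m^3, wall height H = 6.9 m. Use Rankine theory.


Result: 1267.83 kN/m

Derivation:
Compute passive earth pressure coefficient:
Kp = tan^2(45 + phi/2) = tan^2(58.5) = 2.66294
Compute passive force:
Pp = 0.5 * Kp * gamma * H^2
Pp = 0.5 * 2.66294 * 20.0 * 6.9^2
Pp = 1267.83 kN/m


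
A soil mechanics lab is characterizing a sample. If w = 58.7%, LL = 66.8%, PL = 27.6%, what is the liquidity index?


First compute the plasticity index:
PI = LL - PL = 66.8 - 27.6 = 39.2
Then compute the liquidity index:
LI = (w - PL) / PI
LI = (58.7 - 27.6) / 39.2
LI = 0.793


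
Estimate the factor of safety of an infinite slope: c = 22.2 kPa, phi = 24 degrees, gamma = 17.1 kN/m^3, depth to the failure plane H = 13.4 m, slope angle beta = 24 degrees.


Using Fs = c / (gamma*H*sin(beta)*cos(beta)) + tan(phi)/tan(beta)
Cohesion contribution = 22.2 / (17.1*13.4*sin(24)*cos(24))
Cohesion contribution = 0.260741
Friction contribution = tan(24)/tan(24) = 1
Fs = 0.260741 + 1
Fs = 1.261


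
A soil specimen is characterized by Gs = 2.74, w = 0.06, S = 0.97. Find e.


Result: 0.1695

Derivation:
Using the relation e = Gs * w / S
e = 2.74 * 0.06 / 0.97
e = 0.1695


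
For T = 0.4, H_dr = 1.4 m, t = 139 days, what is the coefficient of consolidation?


Using cv = T * H_dr^2 / t
H_dr^2 = 1.4^2 = 1.96
cv = 0.4 * 1.96 / 139
cv = 0.00564 m^2/day


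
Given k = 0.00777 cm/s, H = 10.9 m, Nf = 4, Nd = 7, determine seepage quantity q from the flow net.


Result: 0.000484 m^3/s per m

Derivation:
Convert k to m/s for unit consistency with H:
k = 0.00777 cm/s = 0.00777 / 100 m/s = 7.77e-05 m/s
Using q = k * H * Nf / Nd
Nf / Nd = 4 / 7 = 0.5714
q = 7.77e-05 * 10.9 * 0.5714
q = 0.000484 m^3/s per m


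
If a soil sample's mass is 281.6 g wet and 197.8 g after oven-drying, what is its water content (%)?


Using w = (m_wet - m_dry) / m_dry * 100
m_wet - m_dry = 281.6 - 197.8 = 83.8 g
w = 83.8 / 197.8 * 100
w = 42.37 %


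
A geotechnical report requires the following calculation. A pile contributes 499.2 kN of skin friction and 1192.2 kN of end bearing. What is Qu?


Using Qu = Qf + Qb
Qu = 499.2 + 1192.2
Qu = 1691.4 kN


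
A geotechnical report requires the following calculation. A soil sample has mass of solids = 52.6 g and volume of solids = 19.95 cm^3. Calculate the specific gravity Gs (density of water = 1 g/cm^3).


Using Gs = m_s / (V_s * rho_w)
Since rho_w = 1 g/cm^3:
Gs = 52.6 / 19.95
Gs = 2.637


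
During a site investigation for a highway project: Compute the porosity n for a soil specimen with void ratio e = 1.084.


Using the relation n = e / (1 + e)
n = 1.084 / (1 + 1.084)
n = 1.084 / 2.084
n = 0.5202


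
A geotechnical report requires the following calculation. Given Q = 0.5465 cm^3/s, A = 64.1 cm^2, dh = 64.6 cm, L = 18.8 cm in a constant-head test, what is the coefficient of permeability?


Compute hydraulic gradient:
i = dh / L = 64.6 / 18.8 = 3.43617
Then apply Darcy's law:
k = Q / (A * i)
k = 0.5465 / (64.1 * 3.43617)
k = 0.5465 / 220.259
k = 0.002481 cm/s


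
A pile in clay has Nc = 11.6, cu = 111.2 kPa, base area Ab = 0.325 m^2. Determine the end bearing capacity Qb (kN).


Using Qb = Nc * cu * Ab
Qb = 11.6 * 111.2 * 0.325
Qb = 419.22 kN


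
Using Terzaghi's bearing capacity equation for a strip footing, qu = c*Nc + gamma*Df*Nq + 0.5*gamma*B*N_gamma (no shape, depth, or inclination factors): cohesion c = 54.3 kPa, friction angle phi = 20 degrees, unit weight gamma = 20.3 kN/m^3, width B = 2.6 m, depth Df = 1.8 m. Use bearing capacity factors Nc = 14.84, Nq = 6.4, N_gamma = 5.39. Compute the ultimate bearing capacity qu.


Compute qu = c*Nc + gamma*Df*Nq + 0.5*gamma*B*N_gamma
Term 1: 54.3 * 14.84 = 805.812
Term 2: 20.3 * 1.8 * 6.4 = 233.856
Term 3: 0.5 * 20.3 * 2.6 * 5.39 = 142.2421
qu = 805.812 + 233.856 + 142.2421
qu = 1181.91 kPa


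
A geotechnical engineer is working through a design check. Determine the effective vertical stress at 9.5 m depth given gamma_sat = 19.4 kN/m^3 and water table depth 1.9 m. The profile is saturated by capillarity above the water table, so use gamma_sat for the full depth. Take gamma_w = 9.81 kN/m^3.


Total stress = gamma_sat * depth
sigma = 19.4 * 9.5 = 184.3 kPa
Pore water pressure u = gamma_w * (depth - d_wt)
u = 9.81 * (9.5 - 1.9) = 74.556 kPa
Effective stress = sigma - u
sigma' = 184.3 - 74.556 = 109.74 kPa


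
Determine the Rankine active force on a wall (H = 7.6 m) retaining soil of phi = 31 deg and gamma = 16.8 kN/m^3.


Compute active earth pressure coefficient:
Ka = tan^2(45 - phi/2) = tan^2(29.5) = 0.320099
Compute active force:
Pa = 0.5 * Ka * gamma * H^2
Pa = 0.5 * 0.320099 * 16.8 * 7.6^2
Pa = 155.31 kN/m


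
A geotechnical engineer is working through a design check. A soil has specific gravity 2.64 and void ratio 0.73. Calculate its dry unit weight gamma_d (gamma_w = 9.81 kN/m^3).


Using gamma_d = Gs * gamma_w / (1 + e)
gamma_d = 2.64 * 9.81 / (1 + 0.73)
gamma_d = 2.64 * 9.81 / 1.73
gamma_d = 14.97 kN/m^3


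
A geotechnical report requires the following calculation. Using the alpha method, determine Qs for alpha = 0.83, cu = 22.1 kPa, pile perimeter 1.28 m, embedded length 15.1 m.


Using Qs = alpha * cu * perimeter * L
Qs = 0.83 * 22.1 * 1.28 * 15.1
Qs = 354.53 kN


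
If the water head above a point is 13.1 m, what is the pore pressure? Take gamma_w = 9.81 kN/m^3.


Result: 128.51 kPa

Derivation:
Using u = gamma_w * h_w
u = 9.81 * 13.1
u = 128.51 kPa


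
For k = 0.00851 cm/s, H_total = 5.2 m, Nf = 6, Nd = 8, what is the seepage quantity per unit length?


Result: 0.0003319 m^3/s per m

Derivation:
Convert k to m/s for unit consistency with H:
k = 0.00851 cm/s = 0.00851 / 100 m/s = 8.51e-05 m/s
Using q = k * H * Nf / Nd
Nf / Nd = 6 / 8 = 0.75
q = 8.51e-05 * 5.2 * 0.75
q = 0.0003319 m^3/s per m


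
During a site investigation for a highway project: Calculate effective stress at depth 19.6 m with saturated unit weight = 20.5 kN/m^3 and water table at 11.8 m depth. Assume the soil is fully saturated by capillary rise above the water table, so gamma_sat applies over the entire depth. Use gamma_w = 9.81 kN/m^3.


Total stress = gamma_sat * depth
sigma = 20.5 * 19.6 = 401.8 kPa
Pore water pressure u = gamma_w * (depth - d_wt)
u = 9.81 * (19.6 - 11.8) = 76.518 kPa
Effective stress = sigma - u
sigma' = 401.8 - 76.518 = 325.28 kPa


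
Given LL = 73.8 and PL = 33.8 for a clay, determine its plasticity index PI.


Using PI = LL - PL
PI = 73.8 - 33.8
PI = 40.0


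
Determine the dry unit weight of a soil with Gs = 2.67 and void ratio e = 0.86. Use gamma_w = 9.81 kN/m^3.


Using gamma_d = Gs * gamma_w / (1 + e)
gamma_d = 2.67 * 9.81 / (1 + 0.86)
gamma_d = 2.67 * 9.81 / 1.86
gamma_d = 14.082 kN/m^3


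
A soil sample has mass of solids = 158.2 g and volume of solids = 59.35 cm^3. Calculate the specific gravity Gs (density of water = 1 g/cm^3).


Using Gs = m_s / (V_s * rho_w)
Since rho_w = 1 g/cm^3:
Gs = 158.2 / 59.35
Gs = 2.666


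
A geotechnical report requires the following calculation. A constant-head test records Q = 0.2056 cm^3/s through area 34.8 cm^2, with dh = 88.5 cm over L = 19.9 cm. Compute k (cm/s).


Result: 0.001328 cm/s

Derivation:
Compute hydraulic gradient:
i = dh / L = 88.5 / 19.9 = 4.44724
Then apply Darcy's law:
k = Q / (A * i)
k = 0.2056 / (34.8 * 4.44724)
k = 0.2056 / 154.764
k = 0.001328 cm/s


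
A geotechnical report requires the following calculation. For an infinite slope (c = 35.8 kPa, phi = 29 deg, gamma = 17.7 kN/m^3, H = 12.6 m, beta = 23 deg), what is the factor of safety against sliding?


Using Fs = c / (gamma*H*sin(beta)*cos(beta)) + tan(phi)/tan(beta)
Cohesion contribution = 35.8 / (17.7*12.6*sin(23)*cos(23))
Cohesion contribution = 0.446308
Friction contribution = tan(29)/tan(23) = 1.30587
Fs = 0.446308 + 1.30587
Fs = 1.752


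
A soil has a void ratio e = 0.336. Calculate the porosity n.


Result: 0.2515

Derivation:
Using the relation n = e / (1 + e)
n = 0.336 / (1 + 0.336)
n = 0.336 / 1.336
n = 0.2515


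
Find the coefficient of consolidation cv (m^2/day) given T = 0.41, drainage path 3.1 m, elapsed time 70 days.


Using cv = T * H_dr^2 / t
H_dr^2 = 3.1^2 = 9.61
cv = 0.41 * 9.61 / 70
cv = 0.05629 m^2/day


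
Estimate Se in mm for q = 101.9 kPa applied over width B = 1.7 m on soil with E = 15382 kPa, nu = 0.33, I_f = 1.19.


Using Se = q * B * (1 - nu^2) * I_f / E
1 - nu^2 = 1 - 0.33^2 = 0.8911
Se = 101.9 * 1.7 * 0.8911 * 1.19 / 15382
Se = 0.011942 m
Convert to mm: Se = 0.011942 * 1000 = 11.942 mm


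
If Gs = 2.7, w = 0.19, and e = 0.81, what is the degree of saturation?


Result: 0.6333

Derivation:
Using S = Gs * w / e
S = 2.7 * 0.19 / 0.81
S = 0.6333


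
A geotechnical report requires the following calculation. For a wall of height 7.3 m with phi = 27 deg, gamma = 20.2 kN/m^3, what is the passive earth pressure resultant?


Compute passive earth pressure coefficient:
Kp = tan^2(45 + phi/2) = tan^2(58.5) = 2.66294
Compute passive force:
Pp = 0.5 * Kp * gamma * H^2
Pp = 0.5 * 2.66294 * 20.2 * 7.3^2
Pp = 1433.27 kN/m


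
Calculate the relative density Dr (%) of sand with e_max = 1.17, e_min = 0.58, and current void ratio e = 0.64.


Using Dr = (e_max - e) / (e_max - e_min) * 100
e_max - e = 1.17 - 0.64 = 0.53
e_max - e_min = 1.17 - 0.58 = 0.59
Dr = 0.53 / 0.59 * 100
Dr = 89.83 %


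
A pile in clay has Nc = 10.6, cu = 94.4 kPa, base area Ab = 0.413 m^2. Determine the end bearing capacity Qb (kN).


Using Qb = Nc * cu * Ab
Qb = 10.6 * 94.4 * 0.413
Qb = 413.26 kN


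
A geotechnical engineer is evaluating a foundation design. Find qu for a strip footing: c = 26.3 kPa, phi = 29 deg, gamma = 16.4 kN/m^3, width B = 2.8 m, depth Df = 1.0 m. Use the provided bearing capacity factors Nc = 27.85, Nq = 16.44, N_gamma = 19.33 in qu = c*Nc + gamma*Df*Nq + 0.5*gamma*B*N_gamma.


Result: 1445.89 kPa

Derivation:
Compute qu = c*Nc + gamma*Df*Nq + 0.5*gamma*B*N_gamma
Term 1: 26.3 * 27.85 = 732.455
Term 2: 16.4 * 1.0 * 16.44 = 269.616
Term 3: 0.5 * 16.4 * 2.8 * 19.33 = 443.8168
qu = 732.455 + 269.616 + 443.8168
qu = 1445.89 kPa


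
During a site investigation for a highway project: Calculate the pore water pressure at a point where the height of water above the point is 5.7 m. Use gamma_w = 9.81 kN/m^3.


Result: 55.92 kPa

Derivation:
Using u = gamma_w * h_w
u = 9.81 * 5.7
u = 55.92 kPa


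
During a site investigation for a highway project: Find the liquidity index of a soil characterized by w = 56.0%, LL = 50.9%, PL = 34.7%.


First compute the plasticity index:
PI = LL - PL = 50.9 - 34.7 = 16.2
Then compute the liquidity index:
LI = (w - PL) / PI
LI = (56.0 - 34.7) / 16.2
LI = 1.315


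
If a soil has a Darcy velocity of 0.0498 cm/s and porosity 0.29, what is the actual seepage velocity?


Result: 0.17172 cm/s

Derivation:
Using v_s = v_d / n
v_s = 0.0498 / 0.29
v_s = 0.17172 cm/s


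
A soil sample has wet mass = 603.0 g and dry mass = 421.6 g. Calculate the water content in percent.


Using w = (m_wet - m_dry) / m_dry * 100
m_wet - m_dry = 603.0 - 421.6 = 181.4 g
w = 181.4 / 421.6 * 100
w = 43.03 %


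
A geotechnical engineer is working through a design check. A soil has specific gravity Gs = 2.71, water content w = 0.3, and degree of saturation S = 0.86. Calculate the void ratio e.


Result: 0.9453

Derivation:
Using the relation e = Gs * w / S
e = 2.71 * 0.3 / 0.86
e = 0.9453


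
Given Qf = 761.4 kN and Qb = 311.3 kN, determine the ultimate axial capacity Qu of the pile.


Using Qu = Qf + Qb
Qu = 761.4 + 311.3
Qu = 1072.7 kN


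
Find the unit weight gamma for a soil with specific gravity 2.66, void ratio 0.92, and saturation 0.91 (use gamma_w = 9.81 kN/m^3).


Using gamma = gamma_w * (Gs + S*e) / (1 + e)
Numerator: Gs + S*e = 2.66 + 0.91*0.92 = 3.4972
Denominator: 1 + e = 1 + 0.92 = 1.92
gamma = 9.81 * 3.4972 / 1.92
gamma = 17.869 kN/m^3


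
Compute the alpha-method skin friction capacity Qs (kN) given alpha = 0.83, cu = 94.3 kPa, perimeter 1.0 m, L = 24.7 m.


Using Qs = alpha * cu * perimeter * L
Qs = 0.83 * 94.3 * 1.0 * 24.7
Qs = 1933.24 kN


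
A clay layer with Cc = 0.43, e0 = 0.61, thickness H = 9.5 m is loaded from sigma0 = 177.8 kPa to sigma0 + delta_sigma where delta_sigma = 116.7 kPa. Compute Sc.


Result: 0.5561 m

Derivation:
Using Sc = Cc * H / (1 + e0) * log10((sigma0 + delta_sigma) / sigma0)
Stress ratio = (177.8 + 116.7) / 177.8 = 1.65636
log10(1.65636) = 0.219154
Cc * H / (1 + e0) = 0.43 * 9.5 / (1 + 0.61) = 2.53727
Sc = 2.53727 * 0.219154
Sc = 0.5561 m


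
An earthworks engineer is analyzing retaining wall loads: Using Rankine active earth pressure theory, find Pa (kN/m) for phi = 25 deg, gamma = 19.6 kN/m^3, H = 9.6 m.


Result: 366.56 kN/m

Derivation:
Compute active earth pressure coefficient:
Ka = tan^2(45 - phi/2) = tan^2(32.5) = 0.405859
Compute active force:
Pa = 0.5 * Ka * gamma * H^2
Pa = 0.5 * 0.405859 * 19.6 * 9.6^2
Pa = 366.56 kN/m


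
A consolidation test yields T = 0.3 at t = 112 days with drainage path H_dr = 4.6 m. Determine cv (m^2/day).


Using cv = T * H_dr^2 / t
H_dr^2 = 4.6^2 = 21.16
cv = 0.3 * 21.16 / 112
cv = 0.05668 m^2/day


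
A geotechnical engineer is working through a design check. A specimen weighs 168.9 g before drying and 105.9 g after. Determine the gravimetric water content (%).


Using w = (m_wet - m_dry) / m_dry * 100
m_wet - m_dry = 168.9 - 105.9 = 63.0 g
w = 63.0 / 105.9 * 100
w = 59.49 %


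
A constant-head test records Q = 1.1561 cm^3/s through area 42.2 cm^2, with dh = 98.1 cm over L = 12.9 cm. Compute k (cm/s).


Compute hydraulic gradient:
i = dh / L = 98.1 / 12.9 = 7.60465
Then apply Darcy's law:
k = Q / (A * i)
k = 1.1561 / (42.2 * 7.60465)
k = 1.1561 / 320.916
k = 0.003602 cm/s


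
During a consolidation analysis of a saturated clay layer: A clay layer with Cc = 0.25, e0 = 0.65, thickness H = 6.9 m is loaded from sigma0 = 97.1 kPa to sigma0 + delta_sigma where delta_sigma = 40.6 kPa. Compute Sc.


Result: 0.1586 m

Derivation:
Using Sc = Cc * H / (1 + e0) * log10((sigma0 + delta_sigma) / sigma0)
Stress ratio = (97.1 + 40.6) / 97.1 = 1.41813
log10(1.41813) = 0.151715
Cc * H / (1 + e0) = 0.25 * 6.9 / (1 + 0.65) = 1.04545
Sc = 1.04545 * 0.151715
Sc = 0.1586 m


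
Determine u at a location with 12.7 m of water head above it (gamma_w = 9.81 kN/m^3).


Using u = gamma_w * h_w
u = 9.81 * 12.7
u = 124.59 kPa


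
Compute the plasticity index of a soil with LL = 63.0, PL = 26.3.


Result: 36.7

Derivation:
Using PI = LL - PL
PI = 63.0 - 26.3
PI = 36.7


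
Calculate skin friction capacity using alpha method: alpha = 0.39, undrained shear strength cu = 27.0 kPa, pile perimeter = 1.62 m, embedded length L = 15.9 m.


Result: 271.23 kN

Derivation:
Using Qs = alpha * cu * perimeter * L
Qs = 0.39 * 27.0 * 1.62 * 15.9
Qs = 271.23 kN


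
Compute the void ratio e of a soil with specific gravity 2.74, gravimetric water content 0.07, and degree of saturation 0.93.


Result: 0.2062

Derivation:
Using the relation e = Gs * w / S
e = 2.74 * 0.07 / 0.93
e = 0.2062


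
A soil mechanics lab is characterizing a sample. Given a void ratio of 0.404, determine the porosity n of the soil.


Using the relation n = e / (1 + e)
n = 0.404 / (1 + 0.404)
n = 0.404 / 1.404
n = 0.2877


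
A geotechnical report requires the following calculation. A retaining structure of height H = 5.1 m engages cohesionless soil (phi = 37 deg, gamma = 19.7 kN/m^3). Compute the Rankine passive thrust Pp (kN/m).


Compute passive earth pressure coefficient:
Kp = tan^2(45 + phi/2) = tan^2(63.5) = 4.022791
Compute passive force:
Pp = 0.5 * Kp * gamma * H^2
Pp = 0.5 * 4.022791 * 19.7 * 5.1^2
Pp = 1030.63 kN/m


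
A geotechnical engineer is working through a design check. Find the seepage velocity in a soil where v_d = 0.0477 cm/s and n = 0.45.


Using v_s = v_d / n
v_s = 0.0477 / 0.45
v_s = 0.106 cm/s


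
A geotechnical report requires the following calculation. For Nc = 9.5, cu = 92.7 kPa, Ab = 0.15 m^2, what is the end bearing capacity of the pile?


Using Qb = Nc * cu * Ab
Qb = 9.5 * 92.7 * 0.15
Qb = 132.1 kN


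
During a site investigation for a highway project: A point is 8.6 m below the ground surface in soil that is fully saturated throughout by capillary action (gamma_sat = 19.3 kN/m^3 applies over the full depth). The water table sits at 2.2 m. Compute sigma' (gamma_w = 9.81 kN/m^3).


Result: 103.2 kPa

Derivation:
Total stress = gamma_sat * depth
sigma = 19.3 * 8.6 = 165.98 kPa
Pore water pressure u = gamma_w * (depth - d_wt)
u = 9.81 * (8.6 - 2.2) = 62.784 kPa
Effective stress = sigma - u
sigma' = 165.98 - 62.784 = 103.2 kPa


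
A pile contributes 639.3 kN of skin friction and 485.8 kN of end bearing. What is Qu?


Using Qu = Qf + Qb
Qu = 639.3 + 485.8
Qu = 1125.1 kN


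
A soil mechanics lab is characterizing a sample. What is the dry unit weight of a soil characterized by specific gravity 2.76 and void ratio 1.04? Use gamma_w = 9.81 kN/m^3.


Result: 13.272 kN/m^3

Derivation:
Using gamma_d = Gs * gamma_w / (1 + e)
gamma_d = 2.76 * 9.81 / (1 + 1.04)
gamma_d = 2.76 * 9.81 / 2.04
gamma_d = 13.272 kN/m^3


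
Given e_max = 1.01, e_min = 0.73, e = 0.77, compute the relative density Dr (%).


Using Dr = (e_max - e) / (e_max - e_min) * 100
e_max - e = 1.01 - 0.77 = 0.24
e_max - e_min = 1.01 - 0.73 = 0.28
Dr = 0.24 / 0.28 * 100
Dr = 85.71 %


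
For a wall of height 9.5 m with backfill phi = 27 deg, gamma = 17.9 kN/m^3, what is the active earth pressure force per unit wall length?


Compute active earth pressure coefficient:
Ka = tan^2(45 - phi/2) = tan^2(31.5) = 0.375525
Compute active force:
Pa = 0.5 * Ka * gamma * H^2
Pa = 0.5 * 0.375525 * 17.9 * 9.5^2
Pa = 303.33 kN/m


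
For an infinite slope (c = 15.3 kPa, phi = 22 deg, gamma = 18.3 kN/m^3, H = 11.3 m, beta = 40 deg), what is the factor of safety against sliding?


Using Fs = c / (gamma*H*sin(beta)*cos(beta)) + tan(phi)/tan(beta)
Cohesion contribution = 15.3 / (18.3*11.3*sin(40)*cos(40))
Cohesion contribution = 0.150259
Friction contribution = tan(22)/tan(40) = 0.4815
Fs = 0.150259 + 0.4815
Fs = 0.632


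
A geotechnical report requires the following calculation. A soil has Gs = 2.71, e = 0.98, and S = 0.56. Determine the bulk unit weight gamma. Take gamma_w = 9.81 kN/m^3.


Using gamma = gamma_w * (Gs + S*e) / (1 + e)
Numerator: Gs + S*e = 2.71 + 0.56*0.98 = 3.2588
Denominator: 1 + e = 1 + 0.98 = 1.98
gamma = 9.81 * 3.2588 / 1.98
gamma = 16.146 kN/m^3


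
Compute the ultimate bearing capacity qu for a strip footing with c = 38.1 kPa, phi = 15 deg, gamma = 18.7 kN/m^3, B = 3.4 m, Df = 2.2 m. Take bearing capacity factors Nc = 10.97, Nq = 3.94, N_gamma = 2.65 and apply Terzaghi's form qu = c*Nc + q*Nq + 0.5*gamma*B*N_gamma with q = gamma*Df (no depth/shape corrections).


Compute qu = c*Nc + gamma*Df*Nq + 0.5*gamma*B*N_gamma
Term 1: 38.1 * 10.97 = 417.957
Term 2: 18.7 * 2.2 * 3.94 = 162.0916
Term 3: 0.5 * 18.7 * 3.4 * 2.65 = 84.2435
qu = 417.957 + 162.0916 + 84.2435
qu = 664.29 kPa


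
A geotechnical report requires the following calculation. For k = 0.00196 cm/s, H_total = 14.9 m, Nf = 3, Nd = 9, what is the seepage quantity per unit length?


Convert k to m/s for unit consistency with H:
k = 0.00196 cm/s = 0.00196 / 100 m/s = 1.96e-05 m/s
Using q = k * H * Nf / Nd
Nf / Nd = 3 / 9 = 0.3333
q = 1.96e-05 * 14.9 * 0.3333
q = 9.735e-05 m^3/s per m


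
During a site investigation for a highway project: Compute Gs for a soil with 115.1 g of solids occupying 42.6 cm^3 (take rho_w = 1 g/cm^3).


Using Gs = m_s / (V_s * rho_w)
Since rho_w = 1 g/cm^3:
Gs = 115.1 / 42.6
Gs = 2.702


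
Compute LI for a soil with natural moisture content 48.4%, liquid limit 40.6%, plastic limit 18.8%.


First compute the plasticity index:
PI = LL - PL = 40.6 - 18.8 = 21.8
Then compute the liquidity index:
LI = (w - PL) / PI
LI = (48.4 - 18.8) / 21.8
LI = 1.358


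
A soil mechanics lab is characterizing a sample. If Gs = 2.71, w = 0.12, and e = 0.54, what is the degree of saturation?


Result: 0.6022

Derivation:
Using S = Gs * w / e
S = 2.71 * 0.12 / 0.54
S = 0.6022


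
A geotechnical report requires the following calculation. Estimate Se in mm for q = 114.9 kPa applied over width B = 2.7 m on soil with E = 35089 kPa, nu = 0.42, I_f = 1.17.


Result: 8.52 mm

Derivation:
Using Se = q * B * (1 - nu^2) * I_f / E
1 - nu^2 = 1 - 0.42^2 = 0.8236
Se = 114.9 * 2.7 * 0.8236 * 1.17 / 35089
Se = 0.008520 m
Convert to mm: Se = 0.008520 * 1000 = 8.52 mm


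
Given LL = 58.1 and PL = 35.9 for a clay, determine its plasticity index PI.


Result: 22.2

Derivation:
Using PI = LL - PL
PI = 58.1 - 35.9
PI = 22.2


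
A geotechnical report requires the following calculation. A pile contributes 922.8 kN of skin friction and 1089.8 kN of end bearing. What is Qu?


Using Qu = Qf + Qb
Qu = 922.8 + 1089.8
Qu = 2012.6 kN


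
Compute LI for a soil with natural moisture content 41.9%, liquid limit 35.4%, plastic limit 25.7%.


First compute the plasticity index:
PI = LL - PL = 35.4 - 25.7 = 9.7
Then compute the liquidity index:
LI = (w - PL) / PI
LI = (41.9 - 25.7) / 9.7
LI = 1.67


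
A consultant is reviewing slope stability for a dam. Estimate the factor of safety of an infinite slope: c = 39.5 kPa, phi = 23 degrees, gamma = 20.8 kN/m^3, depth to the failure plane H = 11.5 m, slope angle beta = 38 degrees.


Result: 0.884

Derivation:
Using Fs = c / (gamma*H*sin(beta)*cos(beta)) + tan(phi)/tan(beta)
Cohesion contribution = 39.5 / (20.8*11.5*sin(38)*cos(38))
Cohesion contribution = 0.340378
Friction contribution = tan(23)/tan(38) = 0.543303
Fs = 0.340378 + 0.543303
Fs = 0.884


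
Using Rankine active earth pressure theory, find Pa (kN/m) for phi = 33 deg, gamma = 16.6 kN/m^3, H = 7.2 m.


Compute active earth pressure coefficient:
Ka = tan^2(45 - phi/2) = tan^2(28.5) = 0.294801
Compute active force:
Pa = 0.5 * Ka * gamma * H^2
Pa = 0.5 * 0.294801 * 16.6 * 7.2^2
Pa = 126.84 kN/m


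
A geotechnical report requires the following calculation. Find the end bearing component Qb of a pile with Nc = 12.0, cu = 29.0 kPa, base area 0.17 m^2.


Result: 59.16 kN

Derivation:
Using Qb = Nc * cu * Ab
Qb = 12.0 * 29.0 * 0.17
Qb = 59.16 kN


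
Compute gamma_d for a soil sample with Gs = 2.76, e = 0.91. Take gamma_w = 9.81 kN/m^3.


Result: 14.176 kN/m^3

Derivation:
Using gamma_d = Gs * gamma_w / (1 + e)
gamma_d = 2.76 * 9.81 / (1 + 0.91)
gamma_d = 2.76 * 9.81 / 1.91
gamma_d = 14.176 kN/m^3


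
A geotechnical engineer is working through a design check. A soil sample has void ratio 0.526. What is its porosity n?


Using the relation n = e / (1 + e)
n = 0.526 / (1 + 0.526)
n = 0.526 / 1.526
n = 0.3447


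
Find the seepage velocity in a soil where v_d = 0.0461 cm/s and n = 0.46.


Result: 0.10022 cm/s

Derivation:
Using v_s = v_d / n
v_s = 0.0461 / 0.46
v_s = 0.10022 cm/s


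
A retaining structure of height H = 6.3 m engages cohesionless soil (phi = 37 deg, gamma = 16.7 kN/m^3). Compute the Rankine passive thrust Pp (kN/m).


Compute passive earth pressure coefficient:
Kp = tan^2(45 + phi/2) = tan^2(63.5) = 4.022791
Compute passive force:
Pp = 0.5 * Kp * gamma * H^2
Pp = 0.5 * 4.022791 * 16.7 * 6.3^2
Pp = 1333.2 kN/m


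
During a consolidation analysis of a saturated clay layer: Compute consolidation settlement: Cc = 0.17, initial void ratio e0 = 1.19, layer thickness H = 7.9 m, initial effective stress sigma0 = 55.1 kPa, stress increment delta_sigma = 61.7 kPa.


Result: 0.2001 m

Derivation:
Using Sc = Cc * H / (1 + e0) * log10((sigma0 + delta_sigma) / sigma0)
Stress ratio = (55.1 + 61.7) / 55.1 = 2.11978
log10(2.11978) = 0.326291
Cc * H / (1 + e0) = 0.17 * 7.9 / (1 + 1.19) = 0.613242
Sc = 0.613242 * 0.326291
Sc = 0.2001 m


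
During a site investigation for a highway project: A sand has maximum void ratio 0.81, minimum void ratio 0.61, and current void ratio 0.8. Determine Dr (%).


Using Dr = (e_max - e) / (e_max - e_min) * 100
e_max - e = 0.81 - 0.8 = 0.01
e_max - e_min = 0.81 - 0.61 = 0.2
Dr = 0.01 / 0.2 * 100
Dr = 5.0 %


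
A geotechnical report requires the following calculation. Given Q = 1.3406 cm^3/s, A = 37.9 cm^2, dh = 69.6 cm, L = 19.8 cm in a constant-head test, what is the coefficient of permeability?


Compute hydraulic gradient:
i = dh / L = 69.6 / 19.8 = 3.51515
Then apply Darcy's law:
k = Q / (A * i)
k = 1.3406 / (37.9 * 3.51515)
k = 1.3406 / 133.224
k = 0.010063 cm/s


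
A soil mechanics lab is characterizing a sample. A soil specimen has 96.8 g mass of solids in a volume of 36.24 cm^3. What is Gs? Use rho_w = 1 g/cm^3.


Using Gs = m_s / (V_s * rho_w)
Since rho_w = 1 g/cm^3:
Gs = 96.8 / 36.24
Gs = 2.671


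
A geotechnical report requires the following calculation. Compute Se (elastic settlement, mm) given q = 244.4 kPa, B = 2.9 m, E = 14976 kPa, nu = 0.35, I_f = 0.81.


Using Se = q * B * (1 - nu^2) * I_f / E
1 - nu^2 = 1 - 0.35^2 = 0.8775
Se = 244.4 * 2.9 * 0.8775 * 0.81 / 14976
Se = 0.033638 m
Convert to mm: Se = 0.033638 * 1000 = 33.638 mm


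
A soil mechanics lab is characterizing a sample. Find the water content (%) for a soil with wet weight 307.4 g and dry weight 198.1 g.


Using w = (m_wet - m_dry) / m_dry * 100
m_wet - m_dry = 307.4 - 198.1 = 109.3 g
w = 109.3 / 198.1 * 100
w = 55.17 %


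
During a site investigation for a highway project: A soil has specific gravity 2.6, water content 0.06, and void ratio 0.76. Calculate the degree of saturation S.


Using S = Gs * w / e
S = 2.6 * 0.06 / 0.76
S = 0.2053


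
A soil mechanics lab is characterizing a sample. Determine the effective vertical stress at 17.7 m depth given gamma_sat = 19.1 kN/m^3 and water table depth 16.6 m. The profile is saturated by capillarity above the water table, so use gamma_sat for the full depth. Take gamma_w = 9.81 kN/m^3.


Total stress = gamma_sat * depth
sigma = 19.1 * 17.7 = 338.07 kPa
Pore water pressure u = gamma_w * (depth - d_wt)
u = 9.81 * (17.7 - 16.6) = 10.791 kPa
Effective stress = sigma - u
sigma' = 338.07 - 10.791 = 327.28 kPa


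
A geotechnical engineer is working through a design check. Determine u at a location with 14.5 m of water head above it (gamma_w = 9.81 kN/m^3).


Result: 142.25 kPa

Derivation:
Using u = gamma_w * h_w
u = 9.81 * 14.5
u = 142.25 kPa


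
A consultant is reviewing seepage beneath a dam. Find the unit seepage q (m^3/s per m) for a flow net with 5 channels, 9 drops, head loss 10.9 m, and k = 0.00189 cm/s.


Convert k to m/s for unit consistency with H:
k = 0.00189 cm/s = 0.00189 / 100 m/s = 1.89e-05 m/s
Using q = k * H * Nf / Nd
Nf / Nd = 5 / 9 = 0.5556
q = 1.89e-05 * 10.9 * 0.5556
q = 0.0001145 m^3/s per m


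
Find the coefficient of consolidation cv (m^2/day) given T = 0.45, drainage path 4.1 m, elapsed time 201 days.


Result: 0.03763 m^2/day

Derivation:
Using cv = T * H_dr^2 / t
H_dr^2 = 4.1^2 = 16.81
cv = 0.45 * 16.81 / 201
cv = 0.03763 m^2/day


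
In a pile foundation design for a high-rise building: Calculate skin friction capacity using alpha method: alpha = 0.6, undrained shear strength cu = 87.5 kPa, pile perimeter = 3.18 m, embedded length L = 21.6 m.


Result: 3606.12 kN

Derivation:
Using Qs = alpha * cu * perimeter * L
Qs = 0.6 * 87.5 * 3.18 * 21.6
Qs = 3606.12 kN


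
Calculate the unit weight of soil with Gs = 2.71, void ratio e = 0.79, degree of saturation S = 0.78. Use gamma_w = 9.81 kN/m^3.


Result: 18.229 kN/m^3

Derivation:
Using gamma = gamma_w * (Gs + S*e) / (1 + e)
Numerator: Gs + S*e = 2.71 + 0.78*0.79 = 3.3262
Denominator: 1 + e = 1 + 0.79 = 1.79
gamma = 9.81 * 3.3262 / 1.79
gamma = 18.229 kN/m^3
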